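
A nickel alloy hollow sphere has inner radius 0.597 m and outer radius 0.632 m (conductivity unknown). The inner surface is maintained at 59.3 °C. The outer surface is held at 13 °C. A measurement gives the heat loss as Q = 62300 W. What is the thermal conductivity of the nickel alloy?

k = 9.93 W/m·K

ΣR = ΔT/Q = |59.3 − 13|/62300 = 7.432×10^-4 K/W
(1/r₁−1/r₂)/(4πk) = 7.432×10^-4 ⇒ k = 0.09276/(4π·7.432×10^-4) = 9.93 W/m·K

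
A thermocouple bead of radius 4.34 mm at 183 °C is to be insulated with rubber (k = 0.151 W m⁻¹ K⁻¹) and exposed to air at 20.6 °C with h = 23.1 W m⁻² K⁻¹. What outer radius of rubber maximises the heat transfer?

For a sphere, r_cr = 2k_ins/h = 2·0.151/23.1 = 0.0131 m = 1.31 cm

r_cr = 1.31 cm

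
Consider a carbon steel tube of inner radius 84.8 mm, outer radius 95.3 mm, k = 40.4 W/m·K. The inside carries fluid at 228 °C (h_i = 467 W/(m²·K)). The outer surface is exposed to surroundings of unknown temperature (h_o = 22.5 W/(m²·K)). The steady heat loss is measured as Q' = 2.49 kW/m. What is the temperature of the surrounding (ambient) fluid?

Sum the resistances:
  R'_conv,in = 1/(2πr h) = 1/(2π·0.0848·467) = 0.004019 m·K/W
  R'_carbon steel = ln(0.0953/0.0848)/(2πk) = 0.1167/(2π·40.4) = 4.599×10^-4 m·K/W
  R'_conv,out = 1/(2πr h) = 1/(2π·0.0953·22.5) = 0.07422 m·K/W
ΣR = 0.07870 m·K/W
ΔT = Q'·ΣR = 2490 × 0.07870 = 196.0 K
Heat flows outward, so T_out = T_in − ΔT = 228 − 196.0 = 32.0 °C

T_out = 32.0 °C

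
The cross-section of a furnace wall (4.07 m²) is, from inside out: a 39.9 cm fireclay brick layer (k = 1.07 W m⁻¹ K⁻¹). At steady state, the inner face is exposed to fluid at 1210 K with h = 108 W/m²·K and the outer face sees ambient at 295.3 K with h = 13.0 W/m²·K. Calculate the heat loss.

Q = 8110 W

Treat each layer as a resistance in series:
  R_conv,in = 1/(hA) = 1/(108·4.07) = 0.002275 K/W
  R_fireclay brick = L/(kA) = 0.399/(1.07·4.07) = 0.09162 K/W
  R_conv,out = 1/(hA) = 1/(13.0·4.07) = 0.01890 K/W
ΣR = 0.002275 + 0.09162 + 0.01890 = 0.1128 K/W
Q = ΔT/ΣR = (1210 K − 295.3 K)/0.1128 = 8110 W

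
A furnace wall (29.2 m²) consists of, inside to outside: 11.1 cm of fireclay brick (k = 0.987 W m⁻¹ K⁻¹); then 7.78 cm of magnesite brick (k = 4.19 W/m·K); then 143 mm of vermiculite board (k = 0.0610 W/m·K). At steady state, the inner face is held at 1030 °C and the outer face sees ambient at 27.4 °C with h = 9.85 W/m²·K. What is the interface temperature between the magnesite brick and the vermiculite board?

Treat each layer as a resistance in series:
  R_fireclay brick = L/(kA) = 0.111/(0.987·29.2) = 0.003851 K/W
  R_magnesite brick = L/(kA) = 0.0778/(4.19·29.2) = 6.359×10^-4 K/W
  R_vermiculite board = L/(kA) = 0.143/(0.0610·29.2) = 0.08028 K/W
  R_conv,out = 1/(hA) = 1/(9.85·29.2) = 0.003477 K/W
ΣR = 0.003851 + 6.359×10^-4 + 0.08028 + 0.003477 = 0.08824 K/W
Q = ΔT/ΣR = (1030 °C − 27.4 °C)/0.08824 = 11360 W
From the inner boundary to the magnesite brick/vermiculite board interface, ΣR_partial = 0.004487 K/W.
T_interface = T_in − Q·ΣR_partial = 1030 °C − (11360)(0.004487) = 979 °C

T = 979 °C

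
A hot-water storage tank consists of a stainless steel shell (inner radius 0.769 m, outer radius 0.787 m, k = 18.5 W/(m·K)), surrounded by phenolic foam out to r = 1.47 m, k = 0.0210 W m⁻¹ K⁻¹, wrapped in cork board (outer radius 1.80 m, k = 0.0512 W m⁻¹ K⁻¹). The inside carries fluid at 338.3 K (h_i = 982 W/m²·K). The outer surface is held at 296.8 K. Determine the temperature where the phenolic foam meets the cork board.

T = 300.1 K

Series thermal resistances, inner to outer:
  R_conv,in = 1/(4πr²h) = 1/(4π·0.769²·982) = 1.370×10^-4 K/W
  R_stainless steel = (1/0.769 − 1/0.787)/(4πk) = 0.02974/(4π·18.5) = 1.279×10^-4 K/W
  R_phenolic foam = (1/0.787 − 1/1.47)/(4πk) = 0.5904/(4π·0.0210) = 2.237 K/W
  R_cork board = (1/1.47 − 1/1.80)/(4πk) = 0.1247/(4π·0.0512) = 0.1938 K/W
ΣR = 1.370×10^-4 + 1.279×10^-4 + 2.237 + 0.1938 = 2.431 K/W
Q = ΔT/ΣR = (338.3 K − 296.8 K)/2.431 = 17.07 W
From the inner boundary to the phenolic foam/cork board interface, ΣR_partial = 2.237 K/W.
T_interface = T_in − Q·ΣR_partial = 338.3 K − (17.07)(2.237) = 300.1 K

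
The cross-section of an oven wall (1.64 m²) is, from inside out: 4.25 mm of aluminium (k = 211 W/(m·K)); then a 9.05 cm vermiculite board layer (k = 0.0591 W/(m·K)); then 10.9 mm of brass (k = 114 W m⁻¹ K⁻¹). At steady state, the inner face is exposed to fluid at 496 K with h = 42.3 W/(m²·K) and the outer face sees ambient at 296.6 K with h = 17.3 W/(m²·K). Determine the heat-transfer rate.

Q = 203 W

Resistance network (inner→outer):
  R_conv,in = 1/(hA) = 1/(42.3·1.64) = 0.01442 K/W
  R_aluminium = L/(kA) = 0.00425/(211·1.64) = 1.228×10^-5 K/W
  R_vermiculite board = L/(kA) = 0.0905/(0.0591·1.64) = 0.9337 K/W
  R_brass = L/(kA) = 0.0109/(114·1.64) = 5.830×10^-5 K/W
  R_conv,out = 1/(hA) = 1/(17.3·1.64) = 0.03525 K/W
ΣR = 0.01442 + 1.228×10^-5 + 0.9337 + 5.830×10^-5 + 0.03525 = 0.9834 K/W
Q = ΔT/ΣR = (496 K − 296.6 K)/0.9834 = 203 W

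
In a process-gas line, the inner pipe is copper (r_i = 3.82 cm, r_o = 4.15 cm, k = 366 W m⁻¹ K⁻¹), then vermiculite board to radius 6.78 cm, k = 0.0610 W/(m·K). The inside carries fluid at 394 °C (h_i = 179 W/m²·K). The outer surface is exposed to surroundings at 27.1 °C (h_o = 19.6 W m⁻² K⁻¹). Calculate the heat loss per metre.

Q' = 258 W/m

Treat each layer as a resistance in series:
  R'_conv,in = 1/(2πr h) = 1/(2π·0.0382·179) = 0.02328 m·K/W
  R'_copper = ln(0.0415/0.0382)/(2πk) = 0.08286/(2π·366) = 3.603×10^-5 m·K/W
  R'_vermiculite board = ln(0.0678/0.0415)/(2πk) = 0.4909/(2π·0.0610) = 1.281 m·K/W
  R'_conv,out = 1/(2πr h) = 1/(2π·0.0678·19.6) = 0.1198 m·K/W
ΣR = 0.02328 + 3.603×10^-5 + 1.281 + 0.1198 = 1.424 m·K/W
Q' = ΔT/ΣR = (394 °C − 27.1 °C)/1.424 = 258 W/m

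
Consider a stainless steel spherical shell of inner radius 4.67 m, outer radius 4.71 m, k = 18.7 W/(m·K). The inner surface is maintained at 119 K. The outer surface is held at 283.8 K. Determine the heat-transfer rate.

Q = 21300 kW

Q = 4πk·ΔT/(1/r₁ − 1/r₂) = 4π × 18.7 × 164.8 / (1/4.67 − 1/4.71) = 2.13×10^7 W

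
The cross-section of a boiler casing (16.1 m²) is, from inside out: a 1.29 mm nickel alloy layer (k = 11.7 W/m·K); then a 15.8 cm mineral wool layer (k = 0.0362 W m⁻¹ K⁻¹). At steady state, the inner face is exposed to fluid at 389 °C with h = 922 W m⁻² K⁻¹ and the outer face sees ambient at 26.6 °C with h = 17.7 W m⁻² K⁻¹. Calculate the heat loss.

Q = 1320 W

Series thermal resistances, inner to outer:
  R_conv,in = 1/(hA) = 1/(922·16.1) = 6.737×10^-5 K/W
  R_nickel alloy = L/(kA) = 0.00129/(11.7·16.1) = 6.848×10^-6 K/W
  R_mineral wool = L/(kA) = 0.158/(0.0362·16.1) = 0.2711 K/W
  R_conv,out = 1/(hA) = 1/(17.7·16.1) = 0.003509 K/W
ΣR = 6.737×10^-5 + 6.848×10^-6 + 0.2711 + 0.003509 = 0.2747 K/W
Q = ΔT/ΣR = (389 °C − 26.6 °C)/0.2747 = 1320 W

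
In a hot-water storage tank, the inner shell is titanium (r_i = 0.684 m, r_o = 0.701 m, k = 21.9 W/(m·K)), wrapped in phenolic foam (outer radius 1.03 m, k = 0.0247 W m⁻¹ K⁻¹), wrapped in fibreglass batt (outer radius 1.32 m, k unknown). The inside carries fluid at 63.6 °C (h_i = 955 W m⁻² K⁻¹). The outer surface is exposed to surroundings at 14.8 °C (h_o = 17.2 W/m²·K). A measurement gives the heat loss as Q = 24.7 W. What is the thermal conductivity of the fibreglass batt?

ΣR = ΔT/Q = |63.6 − 14.8|/24.7 = 1.976 K/W
Known resistances:
  R_conv,in = 1/(4πr²h) = 1/(4π·0.684²·955) = 1.781×10^-4 K/W
  R_titanium = (1/0.684 − 1/0.701)/(4πk) = 0.03545/(4π·21.9) = 1.288×10^-4 K/W
  R_phenolic foam = (1/0.701 − 1/1.03)/(4πk) = 0.4557/(4π·0.0247) = 1.468 K/W
  R_conv,out = 1/(4πr²h) = 1/(4π·1.32²·17.2) = 0.002655 K/W
R_fibreglass batt = ΣR − ΣR_known = 1.976 − 1.471 = 0.5050 K/W
(1/r₁−1/r₂)/(4πk) = 0.5050 ⇒ k = 0.2133/(4π·0.5050) = 0.0336 W/m·K

k = 0.0336 W/m·K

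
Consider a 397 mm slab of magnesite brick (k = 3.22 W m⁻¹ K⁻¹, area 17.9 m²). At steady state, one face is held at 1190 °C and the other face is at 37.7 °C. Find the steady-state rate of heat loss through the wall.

Q = kA·ΔT/L = 3.22 × 17.9 × |1190 °C − 37.7 °C| / 0.397 = 1.67×10^5 W

Q = 167 kW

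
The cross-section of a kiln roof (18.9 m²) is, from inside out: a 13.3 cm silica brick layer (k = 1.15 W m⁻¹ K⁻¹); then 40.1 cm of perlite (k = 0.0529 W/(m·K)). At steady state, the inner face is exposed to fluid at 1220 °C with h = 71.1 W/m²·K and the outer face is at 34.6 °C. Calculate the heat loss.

Treat each layer as a resistance in series:
  R_conv,in = 1/(hA) = 1/(71.1·18.9) = 7.442×10^-4 K/W
  R_silica brick = L/(kA) = 0.133/(1.15·18.9) = 0.006119 K/W
  R_perlite = L/(kA) = 0.401/(0.0529·18.9) = 0.4011 K/W
ΣR = 7.442×10^-4 + 0.006119 + 0.4011 = 0.4080 K/W
Q = ΔT/ΣR = (1220 °C − 34.6 °C)/0.4080 = 2910 W

Q = 2910 W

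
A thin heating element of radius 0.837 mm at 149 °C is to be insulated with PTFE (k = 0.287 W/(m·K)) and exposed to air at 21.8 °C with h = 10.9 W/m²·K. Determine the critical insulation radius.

For a cylinder, r_cr = k_ins/h = 0.287/10.9 = 0.0263 m = 2.63 cm

r_cr = 2.63 cm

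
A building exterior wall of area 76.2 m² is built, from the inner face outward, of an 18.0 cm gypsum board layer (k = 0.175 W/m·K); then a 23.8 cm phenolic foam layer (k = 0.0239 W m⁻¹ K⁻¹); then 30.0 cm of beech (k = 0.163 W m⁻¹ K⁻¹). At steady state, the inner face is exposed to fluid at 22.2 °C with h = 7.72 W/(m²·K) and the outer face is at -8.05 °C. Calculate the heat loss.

Q = 178 W

Treat each layer as a resistance in series:
  R_conv,in = 1/(hA) = 1/(7.72·76.2) = 0.001700 K/W
  R_gypsum board = L/(kA) = 0.180/(0.175·76.2) = 0.01350 K/W
  R_phenolic foam = L/(kA) = 0.238/(0.0239·76.2) = 0.1307 K/W
  R_beech = L/(kA) = 0.300/(0.163·76.2) = 0.02415 K/W
ΣR = 0.001700 + 0.01350 + 0.1307 + 0.02415 = 0.1701 K/W
Q = ΔT/ΣR = (22.2 °C − -8.05 °C)/0.1701 = 178 W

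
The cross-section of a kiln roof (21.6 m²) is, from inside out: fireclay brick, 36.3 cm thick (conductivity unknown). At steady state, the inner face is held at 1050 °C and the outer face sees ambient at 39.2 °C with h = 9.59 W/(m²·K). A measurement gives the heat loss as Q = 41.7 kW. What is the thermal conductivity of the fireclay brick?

ΣR = ΔT/Q = |1050 − 39.2|/41700 = 0.02424 K/W
Known resistances:
  R_conv,out = 1/(hA) = 1/(9.59·21.6) = 0.004828 K/W
R_fireclay brick = ΣR − ΣR_known = 0.02424 − 0.004828 = 0.01941 K/W
L/(kA) = 0.01941 ⇒ k = 0.363/(0.01941·21.6) = 0.866 W/m·K

k = 0.866 W/m·K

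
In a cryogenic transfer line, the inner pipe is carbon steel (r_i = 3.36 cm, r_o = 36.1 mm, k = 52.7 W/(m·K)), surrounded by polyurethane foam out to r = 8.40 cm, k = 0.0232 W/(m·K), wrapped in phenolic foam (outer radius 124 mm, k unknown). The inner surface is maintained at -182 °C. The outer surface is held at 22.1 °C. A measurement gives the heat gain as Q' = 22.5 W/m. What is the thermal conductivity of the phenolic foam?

k = 0.0189 W/m·K

ΣR = ΔT/Q' = |-182 − 22.1|/22.5 = 9.071 m·K/W
Known resistances:
  R'_carbon steel = ln(0.0361/0.0336)/(2πk) = 0.07177/(2π·52.7) = 2.167×10^-4 m·K/W
  R'_polyurethane foam = ln(0.0840/0.0361)/(2πk) = 0.8445/(2π·0.0232) = 5.794 m·K/W
R_phenolic foam = ΣR − ΣR_known = 9.071 − 5.794 = 3.277 m·K/W
ln(r₂/r₁)/(2πk) = 3.277 ⇒ k = 0.3895/(2π·3.277) = 0.0189 W/m·K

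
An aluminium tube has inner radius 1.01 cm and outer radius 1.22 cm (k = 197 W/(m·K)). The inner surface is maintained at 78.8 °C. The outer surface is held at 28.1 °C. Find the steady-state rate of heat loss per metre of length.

Q' = 3.32×10^5 W/m

Q' = 2πk·ΔT/ln(r₂/r₁) = 2π × 197 × 50.7 / ln(0.0122/0.0101) = 3.32×10^5 W/m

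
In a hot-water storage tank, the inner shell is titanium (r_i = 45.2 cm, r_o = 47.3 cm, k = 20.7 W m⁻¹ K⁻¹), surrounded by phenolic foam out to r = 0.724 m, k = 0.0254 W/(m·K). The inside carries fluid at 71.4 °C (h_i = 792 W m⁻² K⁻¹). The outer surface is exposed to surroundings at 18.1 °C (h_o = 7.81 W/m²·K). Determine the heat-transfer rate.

Treat each layer as a resistance in series:
  R_conv,in = 1/(4πr²h) = 1/(4π·0.452²·792) = 4.918×10^-4 K/W
  R_titanium = (1/0.452 − 1/0.473)/(4πk) = 0.09822/(4π·20.7) = 3.776×10^-4 K/W
  R_phenolic foam = (1/0.473 − 1/0.724)/(4πk) = 0.7329/(4π·0.0254) = 2.296 K/W
  R_conv,out = 1/(4πr²h) = 1/(4π·0.724²·7.81) = 0.01944 K/W
ΣR = 4.918×10^-4 + 3.776×10^-4 + 2.296 + 0.01944 = 2.316 K/W
Q = ΔT/ΣR = (71.4 °C − 18.1 °C)/2.316 = 23.0 W

Q = 23.0 W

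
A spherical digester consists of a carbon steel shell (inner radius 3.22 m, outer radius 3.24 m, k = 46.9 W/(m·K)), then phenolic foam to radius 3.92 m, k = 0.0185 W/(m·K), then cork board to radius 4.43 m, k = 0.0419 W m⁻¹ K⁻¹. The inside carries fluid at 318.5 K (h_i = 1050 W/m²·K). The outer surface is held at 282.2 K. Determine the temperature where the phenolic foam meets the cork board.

T = 289.3 K

Treat each layer as a resistance in series:
  R_conv,in = 1/(4πr²h) = 1/(4π·3.22²·1050) = 7.310×10^-6 K/W
  R_carbon steel = (1/3.22 − 1/3.24)/(4πk) = 0.001917/(4π·46.9) = 3.253×10^-6 K/W
  R_phenolic foam = (1/3.24 − 1/3.92)/(4πk) = 0.05354/(4π·0.0185) = 0.2303 K/W
  R_cork board = (1/3.92 − 1/4.43)/(4πk) = 0.02937/(4π·0.0419) = 0.05578 K/W
ΣR = 7.310×10^-6 + 3.253×10^-6 + 0.2303 + 0.05578 = 0.2861 K/W
Q = ΔT/ΣR = (318.5 K − 282.2 K)/0.2861 = 126.9 W
From the inner boundary to the phenolic foam/cork board interface, ΣR_partial = 0.2303 K/W.
T_interface = T_in − Q·ΣR_partial = 318.5 K − (126.9)(0.2303) = 289.3 K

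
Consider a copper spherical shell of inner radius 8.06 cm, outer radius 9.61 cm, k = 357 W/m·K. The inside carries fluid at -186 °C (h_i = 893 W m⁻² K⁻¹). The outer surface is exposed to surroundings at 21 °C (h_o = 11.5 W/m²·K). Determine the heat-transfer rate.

Q = 271 W

Resistance network (inner→outer):
  R_conv,in = 1/(4πr²h) = 1/(4π·0.0806²·893) = 0.01372 K/W
  R_copper = (1/0.0806 − 1/0.0961)/(4πk) = 2.001/(4π·357) = 4.461×10^-4 K/W
  R_conv,out = 1/(4πr²h) = 1/(4π·0.0961²·11.5) = 0.7493 K/W
ΣR = 0.01372 + 4.461×10^-4 + 0.7493 = 0.7635 K/W
Q = ΔT/ΣR = (-186 °C − 21 °C)/0.7635 = -271 W
(Negative Q ⇒ heat flows inward; heat gain = 271 W.)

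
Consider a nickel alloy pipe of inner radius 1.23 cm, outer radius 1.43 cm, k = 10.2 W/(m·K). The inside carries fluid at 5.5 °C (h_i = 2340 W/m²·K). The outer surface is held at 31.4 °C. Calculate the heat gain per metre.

Series thermal resistances, inner to outer:
  R'_conv,in = 1/(2πr h) = 1/(2π·0.0123·2340) = 0.005530 m·K/W
  R'_nickel alloy = ln(0.0143/0.0123)/(2πk) = 0.1507/(2π·10.2) = 0.002351 m·K/W
ΣR = 0.005530 + 0.002351 = 0.007881 m·K/W
Q' = ΔT/ΣR = (5.5 °C − 31.4 °C)/0.007881 = -3290 W/m
(Negative Q' ⇒ heat flows inward; heat gain = 3290 W/m.)

Q' = 3.29 kW/m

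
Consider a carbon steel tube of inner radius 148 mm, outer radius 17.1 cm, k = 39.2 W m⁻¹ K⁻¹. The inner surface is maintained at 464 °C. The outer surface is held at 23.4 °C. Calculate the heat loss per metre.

Q' = 2πk·ΔT/ln(r₂/r₁) = 2π × 39.2 × 440.6 / ln(0.171/0.148) = 7.51×10^5 W/m

Q' = 751 kW/m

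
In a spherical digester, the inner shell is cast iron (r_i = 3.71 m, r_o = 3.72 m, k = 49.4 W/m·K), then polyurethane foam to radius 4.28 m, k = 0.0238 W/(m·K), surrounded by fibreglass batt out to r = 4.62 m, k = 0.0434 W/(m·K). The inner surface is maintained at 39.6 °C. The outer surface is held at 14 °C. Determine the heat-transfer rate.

Resistance network (inner→outer):
  R_cast iron = (1/3.71 − 1/3.72)/(4πk) = 7.246×10^-4/(4π·49.4) = 1.167×10^-6 K/W
  R_polyurethane foam = (1/3.72 − 1/4.28)/(4πk) = 0.03517/(4π·0.0238) = 0.1176 K/W
  R_fibreglass batt = (1/4.28 − 1/4.62)/(4πk) = 0.01719/(4π·0.0434) = 0.03153 K/W
ΣR = 1.167×10^-6 + 0.1176 + 0.03153 = 0.1491 K/W
Q = ΔT/ΣR = (39.6 °C − 14 °C)/0.1491 = 172 W

Q = 172 W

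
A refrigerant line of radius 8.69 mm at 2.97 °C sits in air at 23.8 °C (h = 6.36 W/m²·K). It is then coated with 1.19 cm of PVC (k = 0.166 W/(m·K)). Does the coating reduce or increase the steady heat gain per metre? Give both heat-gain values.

Critical radius for a cylinder: r_cr = k/h = 0.0261 m = 2.61 cm.
Outer radius after coating: r₂ = 0.00869 + 0.0119 = 0.02059 m.
Since r₁ < r_cr and r₂ ≤ r_cr, the coating moves toward the maximum at r_cr — heat gain rises.
Bare: R = 1/(2πr₁h) = 2.880 m·K/W; Q = 20.83/2.880 = 7.23 W/m.
Coated: R = R_cond + R_conv = 2.042 m·K/W; Q = 20.83/2.042 = 10.2 W/m.

increases: 7.23 → 10.2 W/m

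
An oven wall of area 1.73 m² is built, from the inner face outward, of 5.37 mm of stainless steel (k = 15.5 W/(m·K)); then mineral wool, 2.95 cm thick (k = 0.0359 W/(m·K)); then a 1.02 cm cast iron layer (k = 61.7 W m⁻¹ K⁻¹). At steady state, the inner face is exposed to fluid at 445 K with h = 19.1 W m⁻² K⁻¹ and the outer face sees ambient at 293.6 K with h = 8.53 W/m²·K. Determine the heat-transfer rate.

Resistance network (inner→outer):
  R_conv,in = 1/(hA) = 1/(19.1·1.73) = 0.03026 K/W
  R_stainless steel = L/(kA) = 0.00537/(15.5·1.73) = 2.003×10^-4 K/W
  R_mineral wool = L/(kA) = 0.0295/(0.0359·1.73) = 0.4750 K/W
  R_cast iron = L/(kA) = 0.0102/(61.7·1.73) = 9.556×10^-5 K/W
  R_conv,out = 1/(hA) = 1/(8.53·1.73) = 0.06776 K/W
ΣR = 0.03026 + 2.003×10^-4 + 0.4750 + 9.556×10^-5 + 0.06776 = 0.5733 K/W
Q = ΔT/ΣR = (445 K − 293.6 K)/0.5733 = 264 W

Q = 264 W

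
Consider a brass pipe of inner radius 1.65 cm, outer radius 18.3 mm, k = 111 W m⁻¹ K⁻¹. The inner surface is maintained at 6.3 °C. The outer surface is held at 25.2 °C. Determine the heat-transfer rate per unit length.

Q' = 127 kW/m

Q' = 2πk·ΔT/ln(r₂/r₁) = 2π × 111 × 18.9 / ln(0.0183/0.0165) = 1.27×10^5 W/m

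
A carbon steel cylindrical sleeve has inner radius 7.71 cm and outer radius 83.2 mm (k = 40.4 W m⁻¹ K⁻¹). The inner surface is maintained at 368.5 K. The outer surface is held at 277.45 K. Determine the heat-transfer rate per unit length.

Q' = 2πk·ΔT/ln(r₂/r₁) = 2π × 40.4 × 91.05 / ln(0.0832/0.0771) = 3.04×10^5 W/m

Q' = 3.04×10^5 W/m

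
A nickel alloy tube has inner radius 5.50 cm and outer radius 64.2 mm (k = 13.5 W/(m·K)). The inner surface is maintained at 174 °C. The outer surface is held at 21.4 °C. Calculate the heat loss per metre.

Q' = 2πk·ΔT/ln(r₂/r₁) = 2π × 13.5 × 152.6 / ln(0.0642/0.0550) = 83700 W/m

Q' = 83.7 kW/m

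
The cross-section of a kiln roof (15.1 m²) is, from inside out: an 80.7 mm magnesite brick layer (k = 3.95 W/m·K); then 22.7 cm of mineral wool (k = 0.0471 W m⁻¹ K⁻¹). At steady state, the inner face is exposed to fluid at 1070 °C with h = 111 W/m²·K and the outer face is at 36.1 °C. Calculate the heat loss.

Q = 3.22 kW

Resistance network (inner→outer):
  R_conv,in = 1/(hA) = 1/(111·15.1) = 5.966×10^-4 K/W
  R_magnesite brick = L/(kA) = 0.0807/(3.95·15.1) = 0.001353 K/W
  R_mineral wool = L/(kA) = 0.227/(0.0471·15.1) = 0.3192 K/W
ΣR = 5.966×10^-4 + 0.001353 + 0.3192 = 0.3211 K/W
Q = ΔT/ΣR = (1070 °C − 36.1 °C)/0.3211 = 3220 W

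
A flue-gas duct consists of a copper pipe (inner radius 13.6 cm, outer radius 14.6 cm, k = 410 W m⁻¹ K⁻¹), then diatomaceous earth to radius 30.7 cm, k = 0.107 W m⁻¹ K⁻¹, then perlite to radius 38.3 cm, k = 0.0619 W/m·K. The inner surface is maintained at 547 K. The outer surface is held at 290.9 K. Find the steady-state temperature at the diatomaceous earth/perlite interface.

Resistance network (inner→outer):
  R'_copper = ln(0.146/0.136)/(2πk) = 0.07095/(2π·410) = 2.754×10^-5 m·K/W
  R'_diatomaceous earth = ln(0.307/0.146)/(2πk) = 0.7432/(2π·0.107) = 1.106 m·K/W
  R'_perlite = ln(0.383/0.307)/(2πk) = 0.2212/(2π·0.0619) = 0.5687 m·K/W
ΣR = 2.754×10^-5 + 1.106 + 0.5687 = 1.675 m·K/W
Q' = ΔT/ΣR = (547 K − 290.9 K)/1.675 = 152.9 W/m
From the inner boundary to the diatomaceous earth/perlite interface, ΣR_partial = 1.106 m·K/W.
T_interface = T_in − Q'·ΣR_partial = 547 K − (152.9)(1.106) = 378 K

T = 378 K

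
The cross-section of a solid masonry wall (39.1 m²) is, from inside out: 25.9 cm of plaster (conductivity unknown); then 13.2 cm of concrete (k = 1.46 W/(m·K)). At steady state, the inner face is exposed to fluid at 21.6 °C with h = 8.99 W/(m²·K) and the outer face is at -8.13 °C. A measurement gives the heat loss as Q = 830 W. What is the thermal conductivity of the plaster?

k = 0.216 W/m·K

ΣR = ΔT/Q = |21.6 − -8.13|/830 = 0.03582 K/W
Known resistances:
  R_conv,in = 1/(hA) = 1/(8.99·39.1) = 0.002845 K/W
  R_concrete = L/(kA) = 0.132/(1.46·39.1) = 0.002312 K/W
R_plaster = ΣR − ΣR_known = 0.03582 − 0.005157 = 0.03066 K/W
L/(kA) = 0.03066 ⇒ k = 0.259/(0.03066·39.1) = 0.216 W/m·K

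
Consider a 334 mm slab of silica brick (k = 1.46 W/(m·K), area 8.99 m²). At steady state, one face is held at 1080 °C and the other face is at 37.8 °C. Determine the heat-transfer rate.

Q = 41.0 kW

Q = kA·ΔT/L = 1.46 × 8.99 × |1080 °C − 37.8 °C| / 0.334 = 41000 W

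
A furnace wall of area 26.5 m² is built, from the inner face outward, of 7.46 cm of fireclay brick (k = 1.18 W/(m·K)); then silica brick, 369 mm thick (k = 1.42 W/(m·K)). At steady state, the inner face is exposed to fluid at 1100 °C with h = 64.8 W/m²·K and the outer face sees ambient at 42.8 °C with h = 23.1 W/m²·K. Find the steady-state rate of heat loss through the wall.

Q = 73400 W

Series thermal resistances, inner to outer:
  R_conv,in = 1/(hA) = 1/(64.8·26.5) = 5.823×10^-4 K/W
  R_fireclay brick = L/(kA) = 0.0746/(1.18·26.5) = 0.002386 K/W
  R_silica brick = L/(kA) = 0.369/(1.42·26.5) = 0.009806 K/W
  R_conv,out = 1/(hA) = 1/(23.1·26.5) = 0.001634 K/W
ΣR = 5.823×10^-4 + 0.002386 + 0.009806 + 0.001634 = 0.01441 K/W
Q = ΔT/ΣR = (1100 °C − 42.8 °C)/0.01441 = 73400 W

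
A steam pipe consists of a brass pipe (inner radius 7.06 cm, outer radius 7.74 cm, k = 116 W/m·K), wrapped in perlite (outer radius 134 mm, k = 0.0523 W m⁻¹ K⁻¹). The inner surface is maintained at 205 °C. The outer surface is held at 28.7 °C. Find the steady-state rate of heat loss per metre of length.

Series thermal resistances, inner to outer:
  R'_brass = ln(0.0774/0.0706)/(2πk) = 0.09196/(2π·116) = 1.262×10^-4 m·K/W
  R'_perlite = ln(0.134/0.0774)/(2πk) = 0.5489/(2π·0.0523) = 1.670 m·K/W
ΣR = 1.262×10^-4 + 1.670 = 1.670 m·K/W
Q' = ΔT/ΣR = (205 °C − 28.7 °C)/1.670 = 106 W/m

Q' = 106 W/m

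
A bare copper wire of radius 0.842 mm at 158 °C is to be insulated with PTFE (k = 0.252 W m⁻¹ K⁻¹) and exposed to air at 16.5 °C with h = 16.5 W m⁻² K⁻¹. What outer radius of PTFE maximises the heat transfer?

r_cr = 1.53 cm

For a cylinder, r_cr = k_ins/h = 0.252/16.5 = 0.0153 m = 1.53 cm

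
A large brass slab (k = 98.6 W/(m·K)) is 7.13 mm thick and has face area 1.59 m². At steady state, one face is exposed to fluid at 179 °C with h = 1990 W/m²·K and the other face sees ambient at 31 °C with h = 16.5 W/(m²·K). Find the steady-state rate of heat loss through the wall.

Q = 3.85 kW

Resistance network (inner→outer):
  R_conv,in = 1/(hA) = 1/(1990·1.59) = 3.160×10^-4 K/W
  R_brass = L/(kA) = 0.00713/(98.6·1.59) = 4.548×10^-5 K/W
  R_conv,out = 1/(hA) = 1/(16.5·1.59) = 0.03812 K/W
ΣR = 3.160×10^-4 + 4.548×10^-5 + 0.03812 = 0.03848 K/W
Q = ΔT/ΣR = (179 °C − 31 °C)/0.03848 = 3850 W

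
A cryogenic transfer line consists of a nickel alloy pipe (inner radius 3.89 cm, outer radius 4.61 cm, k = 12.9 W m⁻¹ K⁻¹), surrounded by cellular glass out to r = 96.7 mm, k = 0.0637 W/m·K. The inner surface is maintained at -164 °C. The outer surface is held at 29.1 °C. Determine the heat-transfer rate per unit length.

Q' = 104 W/m

Series thermal resistances, inner to outer:
  R'_nickel alloy = ln(0.0461/0.0389)/(2πk) = 0.1698/(2π·12.9) = 0.002095 m·K/W
  R'_cellular glass = ln(0.0967/0.0461)/(2πk) = 0.7408/(2π·0.0637) = 1.851 m·K/W
ΣR = 0.002095 + 1.851 = 1.853 m·K/W
Q' = ΔT/ΣR = (-164 °C − 29.1 °C)/1.853 = -104 W/m
(Negative Q' ⇒ heat flows inward; heat gain = 104 W/m.)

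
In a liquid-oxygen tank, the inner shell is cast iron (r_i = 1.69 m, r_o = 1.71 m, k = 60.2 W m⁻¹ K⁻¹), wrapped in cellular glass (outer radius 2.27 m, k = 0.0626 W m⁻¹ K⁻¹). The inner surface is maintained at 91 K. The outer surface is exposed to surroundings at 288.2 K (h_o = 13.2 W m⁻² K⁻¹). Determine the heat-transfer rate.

Q = 1070 W

Series thermal resistances, inner to outer:
  R_cast iron = (1/1.69 − 1/1.71)/(4πk) = 0.006921/(4π·60.2) = 9.148×10^-6 K/W
  R_cellular glass = (1/1.71 − 1/2.27)/(4πk) = 0.1443/(4π·0.0626) = 0.1834 K/W
  R_conv,out = 1/(4πr²h) = 1/(4π·2.27²·13.2) = 0.001170 K/W
ΣR = 9.148×10^-6 + 0.1834 + 0.001170 = 0.1846 K/W
Q = ΔT/ΣR = (91 K − 288.2 K)/0.1846 = -1070 W
(Negative Q ⇒ heat flows inward; heat gain = 1070 W.)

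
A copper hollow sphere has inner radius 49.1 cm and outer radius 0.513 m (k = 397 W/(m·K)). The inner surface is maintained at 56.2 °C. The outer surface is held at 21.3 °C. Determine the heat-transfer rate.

Q = 4πk·ΔT/(1/r₁ − 1/r₂) = 4π × 397 × 34.9 / (1/0.491 − 1/0.513) = 1.99×10^6 W

Q = 1.99×10^6 W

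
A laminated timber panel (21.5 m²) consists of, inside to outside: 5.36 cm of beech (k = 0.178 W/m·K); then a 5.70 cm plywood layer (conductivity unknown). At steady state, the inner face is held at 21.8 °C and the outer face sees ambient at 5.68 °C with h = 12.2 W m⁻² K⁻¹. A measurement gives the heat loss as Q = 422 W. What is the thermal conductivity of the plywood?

ΣR = ΔT/Q = |21.8 − 5.68|/422 = 0.03820 K/W
Known resistances:
  R_beech = L/(kA) = 0.0536/(0.178·21.5) = 0.01401 K/W
  R_conv,out = 1/(hA) = 1/(12.2·21.5) = 0.003812 K/W
R_plywood = ΣR − ΣR_known = 0.03820 − 0.01782 = 0.02038 K/W
L/(kA) = 0.02038 ⇒ k = 0.0570/(0.02038·21.5) = 0.130 W/m·K

k = 0.130 W/m·K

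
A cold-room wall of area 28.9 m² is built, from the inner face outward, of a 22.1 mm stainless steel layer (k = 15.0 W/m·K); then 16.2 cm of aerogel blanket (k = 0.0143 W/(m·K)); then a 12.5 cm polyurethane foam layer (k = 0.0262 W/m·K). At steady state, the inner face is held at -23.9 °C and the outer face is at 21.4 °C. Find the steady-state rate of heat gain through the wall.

Resistance network (inner→outer):
  R_stainless steel = L/(kA) = 0.0221/(15.0·28.9) = 5.098×10^-5 K/W
  R_aerogel blanket = L/(kA) = 0.162/(0.0143·28.9) = 0.3920 K/W
  R_polyurethane foam = L/(kA) = 0.125/(0.0262·28.9) = 0.1651 K/W
ΣR = 5.098×10^-5 + 0.3920 + 0.1651 = 0.5572 K/W
Q = ΔT/ΣR = (-23.9 °C − 21.4 °C)/0.5572 = -81.3 W
(Negative Q ⇒ heat flows inward; heat gain = 81.3 W.)

Q = 81.3 W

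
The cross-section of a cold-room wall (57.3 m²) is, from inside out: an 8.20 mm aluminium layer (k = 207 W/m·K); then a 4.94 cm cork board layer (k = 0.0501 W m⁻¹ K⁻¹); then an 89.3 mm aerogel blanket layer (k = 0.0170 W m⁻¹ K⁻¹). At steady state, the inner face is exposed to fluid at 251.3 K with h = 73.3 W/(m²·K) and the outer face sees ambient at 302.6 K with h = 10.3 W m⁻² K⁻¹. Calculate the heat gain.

Resistance network (inner→outer):
  R_conv,in = 1/(hA) = 1/(73.3·57.3) = 2.381×10^-4 K/W
  R_aluminium = L/(kA) = 0.00820/(207·57.3) = 6.913×10^-7 K/W
  R_cork board = L/(kA) = 0.0494/(0.0501·57.3) = 0.01721 K/W
  R_aerogel blanket = L/(kA) = 0.0893/(0.0170·57.3) = 0.09167 K/W
  R_conv,out = 1/(hA) = 1/(10.3·57.3) = 0.001694 K/W
ΣR = 2.381×10^-4 + 6.913×10^-7 + 0.01721 + 0.09167 + 0.001694 = 0.1108 K/W
Q = ΔT/ΣR = (251.3 K − 302.6 K)/0.1108 = -463 W
(Negative Q ⇒ heat flows inward; heat gain = 463 W.)

Q = 463 W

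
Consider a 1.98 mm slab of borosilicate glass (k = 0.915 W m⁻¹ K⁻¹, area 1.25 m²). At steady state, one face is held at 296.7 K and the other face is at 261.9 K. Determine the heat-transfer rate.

Q = kA·ΔT/L = 0.915 × 1.25 × |296.7 K − 261.9 K| / 0.00198 = 20100 W

Q = 20100 W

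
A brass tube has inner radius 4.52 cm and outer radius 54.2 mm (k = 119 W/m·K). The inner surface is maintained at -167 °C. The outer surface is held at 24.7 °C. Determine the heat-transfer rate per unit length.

Q' = 2πk·ΔT/ln(r₂/r₁) = 2π × 119 × 191.7 / ln(0.0542/0.0452) = 7.89×10^5 W/m

Q' = 789 kW/m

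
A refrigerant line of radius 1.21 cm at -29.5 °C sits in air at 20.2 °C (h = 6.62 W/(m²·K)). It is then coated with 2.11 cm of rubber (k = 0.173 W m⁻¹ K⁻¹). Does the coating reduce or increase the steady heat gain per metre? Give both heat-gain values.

increases: 25.0 → 30.1 W/m

Critical radius for a cylinder: r_cr = k/h = 0.0261 m = 2.61 cm.
Outer radius after coating: r₂ = 0.0121 + 0.0211 = 0.0332 m.
r₁ < r_cr < r₂: heat gain rises to a maximum at r_cr then falls. Whether the coating helps depends on whether Q(r₂) has dropped back below Q(r₁).
Bare: R = 1/(2πr₁h) = 1.987 m·K/W; Q = 49.7/1.987 = 25.0 W/m.
Coated: R = R_cond + R_conv = 1.653 m·K/W; Q = 49.7/1.653 = 30.1 W/m.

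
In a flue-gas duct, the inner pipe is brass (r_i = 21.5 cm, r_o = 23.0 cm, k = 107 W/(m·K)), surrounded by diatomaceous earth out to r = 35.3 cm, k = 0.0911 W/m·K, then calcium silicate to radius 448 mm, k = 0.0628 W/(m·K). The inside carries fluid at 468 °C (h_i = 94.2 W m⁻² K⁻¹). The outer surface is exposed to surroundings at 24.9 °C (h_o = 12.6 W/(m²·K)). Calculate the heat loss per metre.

Resistance network (inner→outer):
  R'_conv,in = 1/(2πr h) = 1/(2π·0.215·94.2) = 0.007858 m·K/W
  R'_brass = ln(0.230/0.215)/(2πk) = 0.06744/(2π·107) = 1.003×10^-4 m·K/W
  R'_diatomaceous earth = ln(0.353/0.230)/(2πk) = 0.4284/(2π·0.0911) = 0.7484 m·K/W
  R'_calcium silicate = ln(0.448/0.353)/(2πk) = 0.2383/(2π·0.0628) = 0.6040 m·K/W
  R'_conv,out = 1/(2πr h) = 1/(2π·0.448·12.6) = 0.02819 m·K/W
ΣR = 0.007858 + 1.003×10^-4 + 0.7484 + 0.6040 + 0.02819 = 1.389 m·K/W
Q' = ΔT/ΣR = (468 °C − 24.9 °C)/1.389 = 319 W/m

Q' = 319 W/m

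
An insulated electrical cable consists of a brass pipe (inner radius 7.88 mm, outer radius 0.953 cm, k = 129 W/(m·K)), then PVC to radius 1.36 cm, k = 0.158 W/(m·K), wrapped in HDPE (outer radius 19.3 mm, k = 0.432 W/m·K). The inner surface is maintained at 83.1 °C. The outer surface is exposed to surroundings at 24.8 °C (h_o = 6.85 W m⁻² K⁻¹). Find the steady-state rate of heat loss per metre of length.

Resistance network (inner→outer):
  R'_brass = ln(0.00953/0.00788)/(2πk) = 0.1901/(2π·129) = 2.346×10^-4 m·K/W
  R'_PVC = ln(0.0136/0.00953)/(2πk) = 0.3556/(2π·0.158) = 0.3582 m·K/W
  R'_HDPE = ln(0.0193/0.0136)/(2πk) = 0.3500/(2π·0.432) = 0.1290 m·K/W
  R'_conv,out = 1/(2πr h) = 1/(2π·0.0193·6.85) = 1.204 m·K/W
ΣR = 2.346×10^-4 + 0.3582 + 0.1290 + 1.204 = 1.691 m·K/W
Q' = ΔT/ΣR = (83.1 °C − 24.8 °C)/1.691 = 34.5 W/m

Q' = 34.5 W/m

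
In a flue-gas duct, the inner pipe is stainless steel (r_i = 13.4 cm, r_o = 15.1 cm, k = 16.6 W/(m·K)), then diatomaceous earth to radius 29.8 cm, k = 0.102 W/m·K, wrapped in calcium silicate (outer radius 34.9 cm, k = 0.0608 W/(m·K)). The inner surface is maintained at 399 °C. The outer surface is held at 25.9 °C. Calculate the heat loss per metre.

Resistance network (inner→outer):
  R'_stainless steel = ln(0.151/0.134)/(2πk) = 0.1194/(2π·16.6) = 0.001145 m·K/W
  R'_diatomaceous earth = ln(0.298/0.151)/(2πk) = 0.6798/(2π·0.102) = 1.061 m·K/W
  R'_calcium silicate = ln(0.349/0.298)/(2πk) = 0.1580/(2π·0.0608) = 0.4135 m·K/W
ΣR = 0.001145 + 1.061 + 0.4135 = 1.476 m·K/W
Q' = ΔT/ΣR = (399 °C − 25.9 °C)/1.476 = 253 W/m

Q' = 253 W/m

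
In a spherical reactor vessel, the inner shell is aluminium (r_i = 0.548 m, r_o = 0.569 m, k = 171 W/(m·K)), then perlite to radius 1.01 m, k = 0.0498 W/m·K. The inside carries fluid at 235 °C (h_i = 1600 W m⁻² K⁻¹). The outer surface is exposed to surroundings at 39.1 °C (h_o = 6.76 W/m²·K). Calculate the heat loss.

Q = 158 W

Treat each layer as a resistance in series:
  R_conv,in = 1/(4πr²h) = 1/(4π·0.548²·1600) = 1.656×10^-4 K/W
  R_aluminium = (1/0.548 − 1/0.569)/(4πk) = 0.06735/(4π·171) = 3.134×10^-5 K/W
  R_perlite = (1/0.569 − 1/1.01)/(4πk) = 0.7674/(4π·0.0498) = 1.226 K/W
  R_conv,out = 1/(4πr²h) = 1/(4π·1.01²·6.76) = 0.01154 K/W
ΣR = 1.656×10^-4 + 3.134×10^-5 + 1.226 + 0.01154 = 1.238 K/W
Q = ΔT/ΣR = (235 °C − 39.1 °C)/1.238 = 158 W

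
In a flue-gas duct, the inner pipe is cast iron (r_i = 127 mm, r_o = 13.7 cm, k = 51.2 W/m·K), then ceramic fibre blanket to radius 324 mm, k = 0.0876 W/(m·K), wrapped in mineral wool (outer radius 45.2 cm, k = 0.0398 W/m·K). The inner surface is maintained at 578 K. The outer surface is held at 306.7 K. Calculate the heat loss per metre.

Q' = 93.7 W/m

Series thermal resistances, inner to outer:
  R'_cast iron = ln(0.137/0.127)/(2πk) = 0.07579/(2π·51.2) = 2.356×10^-4 m·K/W
  R'_ceramic fibre blanket = ln(0.324/0.137)/(2πk) = 0.8608/(2π·0.0876) = 1.564 m·K/W
  R'_mineral wool = ln(0.452/0.324)/(2πk) = 0.3329/(2π·0.0398) = 1.331 m·K/W
ΣR = 2.356×10^-4 + 1.564 + 1.331 = 2.895 m·K/W
Q' = ΔT/ΣR = (578 K − 306.7 K)/2.895 = 93.7 W/m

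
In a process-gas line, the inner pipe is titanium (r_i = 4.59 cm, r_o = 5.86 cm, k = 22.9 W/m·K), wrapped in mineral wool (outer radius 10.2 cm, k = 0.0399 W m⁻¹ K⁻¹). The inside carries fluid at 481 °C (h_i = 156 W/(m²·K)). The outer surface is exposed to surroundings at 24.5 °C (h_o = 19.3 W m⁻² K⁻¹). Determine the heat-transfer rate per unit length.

Resistance network (inner→outer):
  R'_conv,in = 1/(2πr h) = 1/(2π·0.0459·156) = 0.02223 m·K/W
  R'_titanium = ln(0.0586/0.0459)/(2πk) = 0.2443/(2π·22.9) = 0.001698 m·K/W
  R'_mineral wool = ln(0.102/0.0586)/(2πk) = 0.5542/(2π·0.0399) = 2.211 m·K/W
  R'_conv,out = 1/(2πr h) = 1/(2π·0.102·19.3) = 0.08085 m·K/W
ΣR = 0.02223 + 0.001698 + 2.211 + 0.08085 = 2.316 m·K/W
Q' = ΔT/ΣR = (481 °C − 24.5 °C)/2.316 = 197 W/m

Q' = 197 W/m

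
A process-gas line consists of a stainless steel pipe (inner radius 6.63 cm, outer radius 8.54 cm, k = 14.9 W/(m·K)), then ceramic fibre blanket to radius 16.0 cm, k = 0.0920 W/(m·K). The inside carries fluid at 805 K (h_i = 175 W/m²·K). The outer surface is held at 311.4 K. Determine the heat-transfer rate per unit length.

Q' = 448 W/m

Treat each layer as a resistance in series:
  R'_conv,in = 1/(2πr h) = 1/(2π·0.0663·175) = 0.01372 m·K/W
  R'_stainless steel = ln(0.0854/0.0663)/(2πk) = 0.2532/(2π·14.9) = 0.002704 m·K/W
  R'_ceramic fibre blanket = ln(0.160/0.0854)/(2πk) = 0.6278/(2π·0.0920) = 1.086 m·K/W
ΣR = 0.01372 + 0.002704 + 1.086 = 1.102 m·K/W
Q' = ΔT/ΣR = (805 K − 311.4 K)/1.102 = 448 W/m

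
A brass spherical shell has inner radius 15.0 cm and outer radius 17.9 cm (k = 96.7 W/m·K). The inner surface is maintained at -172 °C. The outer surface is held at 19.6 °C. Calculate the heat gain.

Q = 216 kW

Q = 4πk·ΔT/(1/r₁ − 1/r₂) = 4π × 96.7 × 191.6 / (1/0.150 − 1/0.179) = 2.16×10^5 W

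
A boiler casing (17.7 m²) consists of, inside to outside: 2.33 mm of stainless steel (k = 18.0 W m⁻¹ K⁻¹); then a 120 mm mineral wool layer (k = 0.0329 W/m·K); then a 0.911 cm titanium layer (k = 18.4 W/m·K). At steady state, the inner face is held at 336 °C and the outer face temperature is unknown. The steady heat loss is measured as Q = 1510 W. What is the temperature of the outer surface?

Sum the resistances:
  R_stainless steel = L/(kA) = 0.00233/(18.0·17.7) = 7.313×10^-6 K/W
  R_mineral wool = L/(kA) = 0.120/(0.0329·17.7) = 0.2061 K/W
  R_titanium = L/(kA) = 0.00911/(18.4·17.7) = 2.797×10^-5 K/W
ΣR = 0.2061 K/W
ΔT = Q·ΣR = 1510 × 0.2061 = 311.2 K
Heat flows outward, so T_out = T_in − ΔT = 336 − 311.2 = 24.8 °C

T_out = 24.8 °C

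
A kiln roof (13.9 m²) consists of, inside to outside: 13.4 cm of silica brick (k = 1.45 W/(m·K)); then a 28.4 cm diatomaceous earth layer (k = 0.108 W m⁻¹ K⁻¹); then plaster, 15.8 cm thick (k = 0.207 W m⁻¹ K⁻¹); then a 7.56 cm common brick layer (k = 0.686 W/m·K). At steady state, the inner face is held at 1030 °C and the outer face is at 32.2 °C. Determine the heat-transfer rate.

Treat each layer as a resistance in series:
  R_silica brick = L/(kA) = 0.134/(1.45·13.9) = 0.006648 K/W
  R_diatomaceous earth = L/(kA) = 0.284/(0.108·13.9) = 0.1892 K/W
  R_plaster = L/(kA) = 0.158/(0.207·13.9) = 0.05491 K/W
  R_common brick = L/(kA) = 0.0756/(0.686·13.9) = 0.007928 K/W
ΣR = 0.006648 + 0.1892 + 0.05491 + 0.007928 = 0.2587 K/W
Q = ΔT/ΣR = (1030 °C − 32.2 °C)/0.2587 = 3860 W

Q = 3860 W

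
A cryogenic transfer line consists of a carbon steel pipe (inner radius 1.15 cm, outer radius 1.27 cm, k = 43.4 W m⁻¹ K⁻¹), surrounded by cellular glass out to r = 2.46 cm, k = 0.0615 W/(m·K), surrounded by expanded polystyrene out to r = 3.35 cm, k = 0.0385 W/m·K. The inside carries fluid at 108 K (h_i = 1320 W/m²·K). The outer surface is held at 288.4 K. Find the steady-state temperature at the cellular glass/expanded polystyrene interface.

Treat each layer as a resistance in series:
  R'_conv,in = 1/(2πr h) = 1/(2π·0.0115·1320) = 0.01048 m·K/W
  R'_carbon steel = ln(0.0127/0.0115)/(2πk) = 0.09925/(2π·43.4) = 3.640×10^-4 m·K/W
  R'_cellular glass = ln(0.0246/0.0127)/(2πk) = 0.6611/(2π·0.0615) = 1.711 m·K/W
  R'_expanded polystyrene = ln(0.0335/0.0246)/(2πk) = 0.3088/(2π·0.0385) = 1.277 m·K/W
ΣR = 0.01048 + 3.640×10^-4 + 1.711 + 1.277 = 2.999 m·K/W
Q' = ΔT/ΣR = (108 K − 288.4 K)/2.999 = -60.15 W/m
From the inner boundary to the cellular glass/expanded polystyrene interface, ΣR_partial = 1.722 m·K/W.
T_interface = T_in − Q'·ΣR_partial = 108 K − (-60.15)(1.722) = 211.6 K

T = 211.6 K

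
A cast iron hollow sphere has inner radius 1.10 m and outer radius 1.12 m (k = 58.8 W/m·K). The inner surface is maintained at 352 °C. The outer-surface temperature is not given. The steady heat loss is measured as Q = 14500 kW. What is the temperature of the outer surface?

Sum the resistances:
  R_cast iron = (1/1.10 − 1/1.12)/(4πk) = 0.01623/(4π·58.8) = 2.197×10^-5 K/W
ΣR = 2.197×10^-5 K/W
ΔT = Q·ΣR = 1.45×10^7 × 2.197×10^-5 = 318.6 K
Heat flows outward, so T_out = T_in − ΔT = 352 − 318.6 = 33.4 °C

T_out = 33.4 °C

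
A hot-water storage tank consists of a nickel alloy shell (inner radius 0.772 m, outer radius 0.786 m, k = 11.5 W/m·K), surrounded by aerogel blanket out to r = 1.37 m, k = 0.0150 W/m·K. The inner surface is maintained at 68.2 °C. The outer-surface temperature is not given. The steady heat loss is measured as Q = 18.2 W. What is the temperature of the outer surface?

T_out = 15.8 °C

Series resistances:
  R_nickel alloy = (1/0.772 − 1/0.786)/(4πk) = 0.02307/(4π·11.5) = 1.597×10^-4 K/W
  R_aerogel blanket = (1/0.786 − 1/1.37)/(4πk) = 0.5423/(4π·0.0150) = 2.877 K/W
ΣR = 2.877 K/W
ΔT = Q·ΣR = 18.2 × 2.877 = 52.36 K
Heat flows outward, so T_out = T_in − ΔT = 68.2 − 52.36 = 15.8 °C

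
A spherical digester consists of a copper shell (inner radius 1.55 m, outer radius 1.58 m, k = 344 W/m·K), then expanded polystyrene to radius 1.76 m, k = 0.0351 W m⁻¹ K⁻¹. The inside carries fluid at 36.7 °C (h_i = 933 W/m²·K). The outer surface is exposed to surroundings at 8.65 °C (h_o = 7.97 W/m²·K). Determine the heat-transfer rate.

Series thermal resistances, inner to outer:
  R_conv,in = 1/(4πr²h) = 1/(4π·1.55²·933) = 3.550×10^-5 K/W
  R_copper = (1/1.55 − 1/1.58)/(4πk) = 0.01225/(4π·344) = 2.834×10^-6 K/W
  R_expanded polystyrene = (1/1.58 − 1/1.76)/(4πk) = 0.06473/(4π·0.0351) = 0.1468 K/W
  R_conv,out = 1/(4πr²h) = 1/(4π·1.76²·7.97) = 0.003223 K/W
ΣR = 3.550×10^-5 + 2.834×10^-6 + 0.1468 + 0.003223 = 0.1501 K/W
Q = ΔT/ΣR = (36.7 °C − 8.65 °C)/0.1501 = 187 W

Q = 187 W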